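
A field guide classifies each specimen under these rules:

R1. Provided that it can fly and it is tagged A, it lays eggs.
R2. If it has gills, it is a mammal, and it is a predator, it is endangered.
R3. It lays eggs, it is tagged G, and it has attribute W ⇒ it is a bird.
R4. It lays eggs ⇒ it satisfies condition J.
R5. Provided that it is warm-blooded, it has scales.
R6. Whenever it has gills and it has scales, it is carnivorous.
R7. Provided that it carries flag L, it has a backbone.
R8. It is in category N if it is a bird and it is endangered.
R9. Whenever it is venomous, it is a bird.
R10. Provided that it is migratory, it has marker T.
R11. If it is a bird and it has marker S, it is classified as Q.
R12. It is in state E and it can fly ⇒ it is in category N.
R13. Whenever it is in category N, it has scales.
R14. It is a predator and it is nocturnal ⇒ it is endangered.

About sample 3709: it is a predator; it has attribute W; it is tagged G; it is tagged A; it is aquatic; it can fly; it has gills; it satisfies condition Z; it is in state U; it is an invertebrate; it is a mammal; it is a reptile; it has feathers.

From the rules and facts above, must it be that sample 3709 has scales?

By R1 (it can fly, it is tagged A): it lays eggs.
By R2 (it has gills, it is a mammal, it is a predator): it is endangered.
By R3 (it lays eggs, it is tagged G, it has attribute W): it is a bird.
By R8 (it is a bird, it is endangered): it is in category N.
By R13 (it is in category N): it has scales.

Yes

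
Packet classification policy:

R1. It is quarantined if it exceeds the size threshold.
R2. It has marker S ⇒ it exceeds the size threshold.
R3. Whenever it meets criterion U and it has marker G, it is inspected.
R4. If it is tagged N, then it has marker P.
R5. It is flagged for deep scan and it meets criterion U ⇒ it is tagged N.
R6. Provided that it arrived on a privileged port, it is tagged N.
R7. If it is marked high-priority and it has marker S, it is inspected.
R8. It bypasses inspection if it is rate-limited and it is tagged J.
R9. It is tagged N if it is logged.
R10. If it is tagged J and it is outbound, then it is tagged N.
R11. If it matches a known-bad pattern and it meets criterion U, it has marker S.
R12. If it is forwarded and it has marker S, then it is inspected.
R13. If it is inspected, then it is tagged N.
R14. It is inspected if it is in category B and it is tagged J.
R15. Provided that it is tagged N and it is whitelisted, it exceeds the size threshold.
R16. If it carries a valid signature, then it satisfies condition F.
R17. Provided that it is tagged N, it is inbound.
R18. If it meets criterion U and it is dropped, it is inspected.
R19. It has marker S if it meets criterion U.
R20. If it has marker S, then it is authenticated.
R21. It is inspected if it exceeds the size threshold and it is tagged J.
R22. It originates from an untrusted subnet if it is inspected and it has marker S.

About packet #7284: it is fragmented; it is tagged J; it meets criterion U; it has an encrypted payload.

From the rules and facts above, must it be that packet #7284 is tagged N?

Yes

By R19 (it meets criterion U): it has marker S.
By R2 (it has marker S): it exceeds the size threshold.
By R21 (it exceeds the size threshold, it is tagged J): it is inspected.
By R13 (it is inspected): it is tagged N.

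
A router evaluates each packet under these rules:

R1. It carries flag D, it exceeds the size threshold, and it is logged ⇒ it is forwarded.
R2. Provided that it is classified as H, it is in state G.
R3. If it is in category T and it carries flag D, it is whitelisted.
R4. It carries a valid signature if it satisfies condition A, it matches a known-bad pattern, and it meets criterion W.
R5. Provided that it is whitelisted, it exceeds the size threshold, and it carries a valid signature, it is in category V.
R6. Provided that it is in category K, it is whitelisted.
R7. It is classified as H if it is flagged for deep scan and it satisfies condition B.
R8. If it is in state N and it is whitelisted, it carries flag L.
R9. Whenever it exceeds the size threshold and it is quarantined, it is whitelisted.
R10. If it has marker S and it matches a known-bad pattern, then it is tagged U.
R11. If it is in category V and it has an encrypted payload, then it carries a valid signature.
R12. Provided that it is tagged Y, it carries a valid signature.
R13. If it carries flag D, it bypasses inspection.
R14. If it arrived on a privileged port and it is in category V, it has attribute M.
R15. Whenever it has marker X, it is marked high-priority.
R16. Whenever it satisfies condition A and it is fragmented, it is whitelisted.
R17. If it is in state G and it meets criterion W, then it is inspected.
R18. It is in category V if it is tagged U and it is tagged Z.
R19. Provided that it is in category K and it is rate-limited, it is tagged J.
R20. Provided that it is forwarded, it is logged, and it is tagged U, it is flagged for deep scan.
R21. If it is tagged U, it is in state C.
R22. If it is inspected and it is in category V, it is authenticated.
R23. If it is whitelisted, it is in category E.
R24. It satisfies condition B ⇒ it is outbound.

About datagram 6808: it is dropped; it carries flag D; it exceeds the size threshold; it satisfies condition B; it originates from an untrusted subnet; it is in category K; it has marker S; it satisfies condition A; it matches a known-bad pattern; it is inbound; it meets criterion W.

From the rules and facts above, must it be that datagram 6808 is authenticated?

Forward chaining from the given facts derives: carries a valid signature, is whitelisted, is tagged U, bypasses inspection, is in state C, is in category E, is outbound, is in category V.
The only rule concluding "it is authenticated" is R22, which needs "it is inspected"; that is never established.

No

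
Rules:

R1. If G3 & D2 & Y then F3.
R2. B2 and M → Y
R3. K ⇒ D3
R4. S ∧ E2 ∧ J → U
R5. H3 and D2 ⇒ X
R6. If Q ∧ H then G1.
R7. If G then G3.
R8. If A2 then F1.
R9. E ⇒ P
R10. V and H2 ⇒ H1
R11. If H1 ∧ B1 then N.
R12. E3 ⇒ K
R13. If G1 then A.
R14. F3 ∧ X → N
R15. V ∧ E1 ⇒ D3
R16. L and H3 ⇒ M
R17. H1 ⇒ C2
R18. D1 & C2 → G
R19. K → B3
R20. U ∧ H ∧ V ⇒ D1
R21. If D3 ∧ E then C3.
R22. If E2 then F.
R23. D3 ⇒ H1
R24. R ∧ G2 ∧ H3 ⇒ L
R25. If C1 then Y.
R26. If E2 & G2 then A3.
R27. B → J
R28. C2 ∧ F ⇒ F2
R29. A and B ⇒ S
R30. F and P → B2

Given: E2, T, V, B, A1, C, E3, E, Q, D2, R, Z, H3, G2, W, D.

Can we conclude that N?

No

Forward chaining from the given facts derives: X, P, K, B3, F, L, A3, J, B2, D3, M, C3, H1, Y, C2, F2.
Rules concluding N: R11 needs B1; R14 needs F3 — none of these are established.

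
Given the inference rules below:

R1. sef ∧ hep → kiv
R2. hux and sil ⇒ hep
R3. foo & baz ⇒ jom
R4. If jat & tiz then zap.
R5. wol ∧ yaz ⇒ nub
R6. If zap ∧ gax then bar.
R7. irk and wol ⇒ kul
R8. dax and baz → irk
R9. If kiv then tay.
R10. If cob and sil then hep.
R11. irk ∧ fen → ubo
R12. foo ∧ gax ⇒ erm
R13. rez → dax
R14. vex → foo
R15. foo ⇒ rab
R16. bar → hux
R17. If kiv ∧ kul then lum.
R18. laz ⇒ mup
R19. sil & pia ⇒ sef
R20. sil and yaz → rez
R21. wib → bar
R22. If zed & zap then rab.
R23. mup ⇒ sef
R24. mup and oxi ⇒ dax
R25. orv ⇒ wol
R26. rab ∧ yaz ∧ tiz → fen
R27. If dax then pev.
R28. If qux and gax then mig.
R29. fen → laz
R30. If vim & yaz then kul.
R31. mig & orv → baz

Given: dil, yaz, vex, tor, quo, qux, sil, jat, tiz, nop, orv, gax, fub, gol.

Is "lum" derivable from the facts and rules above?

Yes

zap  (by R4: jat, tiz)
bar  (by R6: zap, gax)
foo  (by R14: vex)
rab  (by R15: foo)
hux  (by R16: bar)
rez  (by R20: sil, yaz)
wol  (by R25: orv)
fen  (by R26: rab, yaz, tiz)
mig  (by R28: qux, gax)
laz  (by R29: fen)
baz  (by R31: mig, orv)
hep  (by R2: hux, sil)
dax  (by R13: rez)
mup  (by R18: laz)
sef  (by R23: mup)
kiv  (by R1: sef, hep)
irk  (by R8: dax, baz)
kul  (by R7: irk, wol)
lum  (by R17: kiv, kul)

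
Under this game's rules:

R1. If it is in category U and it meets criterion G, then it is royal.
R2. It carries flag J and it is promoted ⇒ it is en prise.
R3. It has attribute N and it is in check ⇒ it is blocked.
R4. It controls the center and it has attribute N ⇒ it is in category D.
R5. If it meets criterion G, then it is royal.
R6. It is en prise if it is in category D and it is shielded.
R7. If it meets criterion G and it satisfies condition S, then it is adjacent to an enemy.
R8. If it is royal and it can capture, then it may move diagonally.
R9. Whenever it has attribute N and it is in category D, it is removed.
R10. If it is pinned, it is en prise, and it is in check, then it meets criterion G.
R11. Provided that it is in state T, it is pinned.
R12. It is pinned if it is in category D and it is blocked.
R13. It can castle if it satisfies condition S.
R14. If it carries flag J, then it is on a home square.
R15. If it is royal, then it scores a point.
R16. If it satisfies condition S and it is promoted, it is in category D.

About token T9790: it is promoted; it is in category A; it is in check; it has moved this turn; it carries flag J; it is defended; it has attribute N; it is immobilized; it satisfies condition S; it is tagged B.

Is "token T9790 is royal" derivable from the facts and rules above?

By R2 (it carries flag J, it is promoted): it is en prise.
By R3 (it has attribute N, it is in check): it is blocked.
By R16 (it satisfies condition S, it is promoted): it is in category D.
By R12 (it is in category D, it is blocked): it is pinned.
By R10 (it is pinned, it is en prise, it is in check): it meets criterion G.
By R5 (it meets criterion G): it is royal.

Yes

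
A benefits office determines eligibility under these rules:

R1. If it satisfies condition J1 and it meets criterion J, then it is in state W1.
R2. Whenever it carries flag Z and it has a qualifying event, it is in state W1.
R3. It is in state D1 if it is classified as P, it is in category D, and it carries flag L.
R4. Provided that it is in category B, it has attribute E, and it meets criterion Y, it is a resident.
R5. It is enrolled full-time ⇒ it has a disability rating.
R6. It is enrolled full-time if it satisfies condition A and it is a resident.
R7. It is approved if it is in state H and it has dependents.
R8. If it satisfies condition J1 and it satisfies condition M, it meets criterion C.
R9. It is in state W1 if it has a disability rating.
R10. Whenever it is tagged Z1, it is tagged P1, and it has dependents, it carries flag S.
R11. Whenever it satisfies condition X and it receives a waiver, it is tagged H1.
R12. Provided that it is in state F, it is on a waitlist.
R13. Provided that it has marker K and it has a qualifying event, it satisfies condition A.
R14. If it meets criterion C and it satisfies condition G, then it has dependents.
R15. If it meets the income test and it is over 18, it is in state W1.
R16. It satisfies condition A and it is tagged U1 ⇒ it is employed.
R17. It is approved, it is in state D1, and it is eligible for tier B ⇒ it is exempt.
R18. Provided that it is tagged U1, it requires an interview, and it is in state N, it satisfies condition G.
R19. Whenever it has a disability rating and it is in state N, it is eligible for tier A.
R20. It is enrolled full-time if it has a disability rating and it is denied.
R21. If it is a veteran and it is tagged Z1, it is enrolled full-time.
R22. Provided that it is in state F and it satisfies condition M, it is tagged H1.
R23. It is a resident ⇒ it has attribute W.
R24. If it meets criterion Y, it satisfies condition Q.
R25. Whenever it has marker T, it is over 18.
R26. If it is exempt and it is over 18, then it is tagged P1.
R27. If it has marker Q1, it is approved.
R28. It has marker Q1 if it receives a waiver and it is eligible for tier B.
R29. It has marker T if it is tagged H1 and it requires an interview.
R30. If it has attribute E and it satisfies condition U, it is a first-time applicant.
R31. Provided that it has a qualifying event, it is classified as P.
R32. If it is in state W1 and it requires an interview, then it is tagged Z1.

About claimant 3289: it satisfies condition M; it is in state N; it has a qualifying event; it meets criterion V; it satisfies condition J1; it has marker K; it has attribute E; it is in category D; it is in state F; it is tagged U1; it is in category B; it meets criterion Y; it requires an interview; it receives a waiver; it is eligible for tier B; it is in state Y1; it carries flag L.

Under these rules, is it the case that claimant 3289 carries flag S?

By R4 (it is in category B, it has attribute E, it meets criterion Y): it is a resident.
By R8 (it satisfies condition J1, it satisfies condition M): it meets criterion C.
By R13 (it has marker K, it has a qualifying event): it satisfies condition A.
By R18 (it is tagged U1, it requires an interview, it is in state N): it satisfies condition G.
By R22 (it is in state F, it satisfies condition M): it is tagged H1.
By R28 (it receives a waiver, it is eligible for tier B): it has marker Q1.
By R29 (it is tagged H1, it requires an interview): it has marker T.
By R31 (it has a qualifying event): it is classified as P.
By R3 (it is classified as P, it is in category D, it carries flag L): it is in state D1.
By R6 (it satisfies condition A, it is a resident): it is enrolled full-time.
By R14 (it meets criterion C, it satisfies condition G): it has dependents.
By R25 (it has marker T): it is over 18.
By R27 (it has marker Q1): it is approved.
By R5 (it is enrolled full-time): it has a disability rating.
By R9 (it has a disability rating): it is in state W1.
By R17 (it is approved, it is in state D1, it is eligible for tier B): it is exempt.
By R26 (it is exempt, it is over 18): it is tagged P1.
By R32 (it is in state W1, it requires an interview): it is tagged Z1.
By R10 (it is tagged Z1, it is tagged P1, it has dependents): it carries flag S.

Yes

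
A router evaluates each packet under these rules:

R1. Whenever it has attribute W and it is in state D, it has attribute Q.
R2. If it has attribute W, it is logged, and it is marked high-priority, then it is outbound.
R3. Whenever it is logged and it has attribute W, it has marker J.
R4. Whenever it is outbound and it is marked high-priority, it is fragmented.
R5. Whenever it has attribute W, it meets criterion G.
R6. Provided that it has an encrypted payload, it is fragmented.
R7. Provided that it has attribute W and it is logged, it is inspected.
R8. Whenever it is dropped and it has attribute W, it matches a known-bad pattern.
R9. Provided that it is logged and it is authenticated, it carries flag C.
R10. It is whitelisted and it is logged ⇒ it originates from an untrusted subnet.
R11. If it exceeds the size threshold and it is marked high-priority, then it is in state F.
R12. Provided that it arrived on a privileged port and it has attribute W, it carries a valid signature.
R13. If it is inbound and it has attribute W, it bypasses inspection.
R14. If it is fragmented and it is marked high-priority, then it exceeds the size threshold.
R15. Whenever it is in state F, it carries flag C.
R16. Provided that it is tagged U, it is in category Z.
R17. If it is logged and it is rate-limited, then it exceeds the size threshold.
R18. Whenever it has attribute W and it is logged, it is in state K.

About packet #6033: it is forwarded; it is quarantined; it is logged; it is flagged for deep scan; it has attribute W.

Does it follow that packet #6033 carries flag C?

No

Forward chaining from the given facts derives: has marker J, meets criterion G, is inspected, is in state K.
Rules concluding "it carries flag C": R9 needs "it is authenticated"; R15 needs "it is in state F" — none of these are established.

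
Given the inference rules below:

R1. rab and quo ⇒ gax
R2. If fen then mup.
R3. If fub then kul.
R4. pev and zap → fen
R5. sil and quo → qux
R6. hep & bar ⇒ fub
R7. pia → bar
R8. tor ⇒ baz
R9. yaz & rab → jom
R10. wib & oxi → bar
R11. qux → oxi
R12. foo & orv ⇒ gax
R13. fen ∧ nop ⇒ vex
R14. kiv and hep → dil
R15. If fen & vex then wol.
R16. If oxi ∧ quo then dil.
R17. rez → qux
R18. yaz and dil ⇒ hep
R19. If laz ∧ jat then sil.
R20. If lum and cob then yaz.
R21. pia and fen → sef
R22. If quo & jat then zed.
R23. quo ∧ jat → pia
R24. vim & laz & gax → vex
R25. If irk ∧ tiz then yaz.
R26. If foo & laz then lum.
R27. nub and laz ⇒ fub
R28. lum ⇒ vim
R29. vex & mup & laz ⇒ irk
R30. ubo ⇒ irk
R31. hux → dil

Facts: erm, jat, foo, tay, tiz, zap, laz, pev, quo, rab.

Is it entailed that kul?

Yes

gax  (by R1: rab, quo)
fen  (by R4: pev, zap)
sil  (by R19: laz, jat)
pia  (by R23: quo, jat)
lum  (by R26: foo, laz)
vim  (by R28: lum)
mup  (by R2: fen)
qux  (by R5: sil, quo)
bar  (by R7: pia)
oxi  (by R11: qux)
dil  (by R16: oxi, quo)
vex  (by R24: vim, laz, gax)
irk  (by R29: vex, mup, laz)
yaz  (by R25: irk, tiz)
hep  (by R18: yaz, dil)
fub  (by R6: hep, bar)
kul  (by R3: fub)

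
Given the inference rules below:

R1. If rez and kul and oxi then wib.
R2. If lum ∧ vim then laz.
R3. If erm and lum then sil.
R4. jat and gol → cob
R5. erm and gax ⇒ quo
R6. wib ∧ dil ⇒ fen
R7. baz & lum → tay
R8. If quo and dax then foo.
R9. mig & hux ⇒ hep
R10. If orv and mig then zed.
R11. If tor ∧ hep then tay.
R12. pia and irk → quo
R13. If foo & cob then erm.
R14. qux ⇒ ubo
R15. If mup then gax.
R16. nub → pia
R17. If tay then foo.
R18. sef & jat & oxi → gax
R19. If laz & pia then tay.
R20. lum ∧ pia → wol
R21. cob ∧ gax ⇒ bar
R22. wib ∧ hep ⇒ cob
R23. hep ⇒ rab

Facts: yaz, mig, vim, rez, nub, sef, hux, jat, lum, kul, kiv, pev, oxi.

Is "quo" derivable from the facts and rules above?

Yes

wib  (by R1: rez, kul, oxi)
laz  (by R2: lum, vim)
hep  (by R9: mig, hux)
pia  (by R16: nub)
gax  (by R18: sef, jat, oxi)
tay  (by R19: laz, pia)
cob  (by R22: wib, hep)
foo  (by R17: tay)
erm  (by R13: foo, cob)
quo  (by R5: erm, gax)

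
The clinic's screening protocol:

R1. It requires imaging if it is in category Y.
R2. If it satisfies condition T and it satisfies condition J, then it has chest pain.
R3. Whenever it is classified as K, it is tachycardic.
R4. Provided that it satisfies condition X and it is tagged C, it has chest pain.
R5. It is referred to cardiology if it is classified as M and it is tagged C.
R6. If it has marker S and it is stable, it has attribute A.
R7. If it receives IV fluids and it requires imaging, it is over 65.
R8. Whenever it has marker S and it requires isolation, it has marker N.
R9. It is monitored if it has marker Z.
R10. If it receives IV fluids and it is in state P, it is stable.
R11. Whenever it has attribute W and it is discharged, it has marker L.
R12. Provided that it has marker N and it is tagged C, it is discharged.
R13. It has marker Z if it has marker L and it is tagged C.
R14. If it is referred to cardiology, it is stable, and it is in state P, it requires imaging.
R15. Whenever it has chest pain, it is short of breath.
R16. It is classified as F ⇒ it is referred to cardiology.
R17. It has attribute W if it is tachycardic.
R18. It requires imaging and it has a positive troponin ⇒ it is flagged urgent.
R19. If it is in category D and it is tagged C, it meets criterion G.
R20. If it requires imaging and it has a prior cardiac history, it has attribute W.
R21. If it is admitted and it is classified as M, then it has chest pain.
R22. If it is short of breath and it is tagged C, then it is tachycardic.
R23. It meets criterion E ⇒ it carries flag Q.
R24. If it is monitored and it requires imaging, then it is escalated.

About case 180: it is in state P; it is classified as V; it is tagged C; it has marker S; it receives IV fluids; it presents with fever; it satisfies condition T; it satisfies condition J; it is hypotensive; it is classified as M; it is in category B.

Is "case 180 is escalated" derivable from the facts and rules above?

Forward chaining from the given facts derives: has chest pain, is referred to cardiology, is stable, requires imaging, is short of breath, is tachycardic, has attribute A, is over 65, has attribute W.
The only rule concluding "it is escalated" is R24, which needs "it is monitored"; that is never established.

No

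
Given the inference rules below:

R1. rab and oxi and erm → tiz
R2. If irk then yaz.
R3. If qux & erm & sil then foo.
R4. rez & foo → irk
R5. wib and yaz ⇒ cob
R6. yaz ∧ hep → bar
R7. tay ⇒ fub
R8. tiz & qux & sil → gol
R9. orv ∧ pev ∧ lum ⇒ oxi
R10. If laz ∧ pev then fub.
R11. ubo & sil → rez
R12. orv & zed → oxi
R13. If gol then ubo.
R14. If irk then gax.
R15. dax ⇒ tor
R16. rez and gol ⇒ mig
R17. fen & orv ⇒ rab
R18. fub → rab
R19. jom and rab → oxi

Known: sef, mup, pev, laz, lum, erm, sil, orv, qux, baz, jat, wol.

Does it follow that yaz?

foo  (by R3: qux, erm, sil)
oxi  (by R9: orv, pev, lum)
fub  (by R10: laz, pev)
rab  (by R18: fub)
tiz  (by R1: rab, oxi, erm)
gol  (by R8: tiz, qux, sil)
ubo  (by R13: gol)
rez  (by R11: ubo, sil)
irk  (by R4: rez, foo)
yaz  (by R2: irk)

Yes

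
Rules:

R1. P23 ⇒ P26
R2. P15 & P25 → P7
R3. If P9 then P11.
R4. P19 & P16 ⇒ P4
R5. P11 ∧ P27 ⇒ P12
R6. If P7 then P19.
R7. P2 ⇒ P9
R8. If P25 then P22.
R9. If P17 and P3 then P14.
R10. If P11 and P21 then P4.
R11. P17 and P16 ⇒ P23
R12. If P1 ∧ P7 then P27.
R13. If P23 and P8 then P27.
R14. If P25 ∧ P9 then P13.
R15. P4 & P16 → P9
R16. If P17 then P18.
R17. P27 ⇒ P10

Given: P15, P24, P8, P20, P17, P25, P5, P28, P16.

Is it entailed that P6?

Forward chaining from the given facts derives: P7, P19, P22, P23, P27, P18, P10, P26, P4, P9, P11, P12, P13.
No rule has P6 as its conclusion, and it is not among the given facts.

No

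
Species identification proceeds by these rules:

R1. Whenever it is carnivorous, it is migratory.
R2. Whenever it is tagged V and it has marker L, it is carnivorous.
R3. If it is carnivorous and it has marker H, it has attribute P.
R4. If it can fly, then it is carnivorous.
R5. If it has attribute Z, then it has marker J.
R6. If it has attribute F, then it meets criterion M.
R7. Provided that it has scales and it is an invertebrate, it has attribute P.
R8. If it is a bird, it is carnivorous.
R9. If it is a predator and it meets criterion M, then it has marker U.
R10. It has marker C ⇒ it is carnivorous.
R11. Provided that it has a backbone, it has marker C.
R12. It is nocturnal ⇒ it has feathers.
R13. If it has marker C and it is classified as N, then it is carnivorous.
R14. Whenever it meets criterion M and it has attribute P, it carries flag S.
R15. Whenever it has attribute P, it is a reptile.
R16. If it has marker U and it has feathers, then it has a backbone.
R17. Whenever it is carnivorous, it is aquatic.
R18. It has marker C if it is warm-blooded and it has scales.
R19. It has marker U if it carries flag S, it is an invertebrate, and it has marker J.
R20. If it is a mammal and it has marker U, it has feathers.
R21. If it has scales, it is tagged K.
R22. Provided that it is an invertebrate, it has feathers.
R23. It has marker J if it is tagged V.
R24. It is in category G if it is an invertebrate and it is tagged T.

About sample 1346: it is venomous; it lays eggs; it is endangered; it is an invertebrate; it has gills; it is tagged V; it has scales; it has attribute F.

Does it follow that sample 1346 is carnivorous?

By R6 (it has attribute F): it meets criterion M.
By R7 (it has scales, it is an invertebrate): it has attribute P.
By R14 (it meets criterion M, it has attribute P): it carries flag S.
By R22 (it is an invertebrate): it has feathers.
By R23 (it is tagged V): it has marker J.
By R19 (it carries flag S, it is an invertebrate, it has marker J): it has marker U.
By R16 (it has marker U, it has feathers): it has a backbone.
By R11 (it has a backbone): it has marker C.
By R10 (it has marker C): it is carnivorous.

Yes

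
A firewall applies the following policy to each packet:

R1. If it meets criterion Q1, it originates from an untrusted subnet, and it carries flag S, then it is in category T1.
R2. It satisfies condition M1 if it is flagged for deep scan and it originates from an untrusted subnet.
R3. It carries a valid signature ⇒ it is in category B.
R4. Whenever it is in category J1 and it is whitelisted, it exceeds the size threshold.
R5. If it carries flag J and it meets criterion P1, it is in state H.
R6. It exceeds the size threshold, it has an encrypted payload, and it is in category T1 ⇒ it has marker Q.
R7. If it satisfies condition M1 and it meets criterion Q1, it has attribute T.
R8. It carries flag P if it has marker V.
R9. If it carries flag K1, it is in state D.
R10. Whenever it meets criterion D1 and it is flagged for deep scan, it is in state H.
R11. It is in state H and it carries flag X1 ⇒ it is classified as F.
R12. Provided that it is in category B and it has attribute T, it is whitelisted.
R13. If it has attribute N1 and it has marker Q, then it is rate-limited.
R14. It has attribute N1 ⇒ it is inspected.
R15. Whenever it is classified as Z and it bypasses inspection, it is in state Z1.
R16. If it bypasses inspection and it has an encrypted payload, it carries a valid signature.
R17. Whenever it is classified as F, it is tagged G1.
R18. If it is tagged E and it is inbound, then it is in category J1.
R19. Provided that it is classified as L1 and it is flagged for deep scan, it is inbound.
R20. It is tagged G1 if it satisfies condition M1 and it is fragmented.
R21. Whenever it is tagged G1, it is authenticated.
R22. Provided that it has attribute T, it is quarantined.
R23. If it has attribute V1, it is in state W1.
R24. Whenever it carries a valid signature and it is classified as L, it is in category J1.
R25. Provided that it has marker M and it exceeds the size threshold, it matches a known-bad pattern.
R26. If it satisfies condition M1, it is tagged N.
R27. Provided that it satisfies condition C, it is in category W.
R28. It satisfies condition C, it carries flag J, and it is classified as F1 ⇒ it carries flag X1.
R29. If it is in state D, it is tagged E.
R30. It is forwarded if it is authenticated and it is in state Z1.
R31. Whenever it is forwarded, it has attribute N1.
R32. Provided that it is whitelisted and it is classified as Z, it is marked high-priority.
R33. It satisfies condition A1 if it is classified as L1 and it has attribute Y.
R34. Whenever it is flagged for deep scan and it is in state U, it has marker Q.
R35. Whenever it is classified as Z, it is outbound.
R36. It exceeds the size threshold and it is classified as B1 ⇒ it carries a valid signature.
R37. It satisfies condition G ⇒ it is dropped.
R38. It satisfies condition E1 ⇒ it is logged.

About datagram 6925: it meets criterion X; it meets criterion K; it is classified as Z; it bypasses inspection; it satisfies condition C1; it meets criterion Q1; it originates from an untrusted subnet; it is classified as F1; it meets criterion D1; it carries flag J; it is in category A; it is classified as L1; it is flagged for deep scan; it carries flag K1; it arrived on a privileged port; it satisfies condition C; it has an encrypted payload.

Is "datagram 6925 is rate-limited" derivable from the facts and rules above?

No

Forward chaining from the given facts derives: satisfies condition M1, has attribute T, is in state D, is in state H, is in state Z1, carries a valid signature, is inbound, is quarantined, is tagged N, is in category W, carries flag X1, is tagged E, is outbound, is in category B, is classified as F, is whitelisted, is tagged G1, is in category J1, is authenticated, is forwarded, has attribute N1, is marked high-priority, exceeds the size threshold, is inspected.
The only rule concluding "it is rate-limited" is R13, which needs "it has marker Q"; that is never established.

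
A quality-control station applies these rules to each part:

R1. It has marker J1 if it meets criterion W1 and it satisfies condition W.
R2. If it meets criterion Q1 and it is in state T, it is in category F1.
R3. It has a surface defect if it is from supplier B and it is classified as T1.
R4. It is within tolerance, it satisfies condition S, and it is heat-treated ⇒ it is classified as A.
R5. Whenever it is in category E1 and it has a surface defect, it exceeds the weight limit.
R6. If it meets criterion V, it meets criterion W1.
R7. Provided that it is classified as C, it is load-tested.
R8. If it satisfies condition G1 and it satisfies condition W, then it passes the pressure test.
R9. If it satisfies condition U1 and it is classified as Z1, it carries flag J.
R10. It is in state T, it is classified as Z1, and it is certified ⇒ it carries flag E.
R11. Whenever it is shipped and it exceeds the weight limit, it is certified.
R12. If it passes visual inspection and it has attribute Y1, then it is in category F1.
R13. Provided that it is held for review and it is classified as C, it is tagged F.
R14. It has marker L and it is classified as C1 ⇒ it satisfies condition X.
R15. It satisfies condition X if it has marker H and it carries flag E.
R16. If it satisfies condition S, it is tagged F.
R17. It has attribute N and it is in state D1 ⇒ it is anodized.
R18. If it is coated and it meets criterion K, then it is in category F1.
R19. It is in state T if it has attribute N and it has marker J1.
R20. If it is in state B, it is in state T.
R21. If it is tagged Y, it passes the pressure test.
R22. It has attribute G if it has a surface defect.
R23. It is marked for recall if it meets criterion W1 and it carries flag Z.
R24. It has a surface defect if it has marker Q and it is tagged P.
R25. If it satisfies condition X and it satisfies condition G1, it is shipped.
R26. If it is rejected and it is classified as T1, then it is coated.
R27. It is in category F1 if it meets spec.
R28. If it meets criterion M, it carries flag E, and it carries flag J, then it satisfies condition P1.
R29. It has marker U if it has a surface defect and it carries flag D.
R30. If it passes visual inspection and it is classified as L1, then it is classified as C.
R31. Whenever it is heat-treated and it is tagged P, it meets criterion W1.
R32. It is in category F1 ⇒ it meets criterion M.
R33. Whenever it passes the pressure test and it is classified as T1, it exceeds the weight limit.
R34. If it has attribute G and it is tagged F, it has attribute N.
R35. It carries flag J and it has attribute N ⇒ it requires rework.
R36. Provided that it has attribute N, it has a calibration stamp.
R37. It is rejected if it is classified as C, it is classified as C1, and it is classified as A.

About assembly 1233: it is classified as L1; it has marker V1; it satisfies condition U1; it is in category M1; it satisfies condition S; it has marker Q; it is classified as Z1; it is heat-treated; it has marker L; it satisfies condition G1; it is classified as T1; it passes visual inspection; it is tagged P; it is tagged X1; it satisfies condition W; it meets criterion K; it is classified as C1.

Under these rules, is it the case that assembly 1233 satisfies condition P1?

No

Forward chaining from the given facts derives: passes the pressure test, carries flag J, satisfies condition X, is tagged F, has a surface defect, is shipped, is classified as C, meets criterion W1, exceeds the weight limit, has marker J1, is load-tested, is certified, has attribute G, has attribute N, requires rework, has a calibration stamp, is in state T, carries flag E.
The only rule concluding "it satisfies condition P1" is R28, which needs "it meets criterion M"; that is never established.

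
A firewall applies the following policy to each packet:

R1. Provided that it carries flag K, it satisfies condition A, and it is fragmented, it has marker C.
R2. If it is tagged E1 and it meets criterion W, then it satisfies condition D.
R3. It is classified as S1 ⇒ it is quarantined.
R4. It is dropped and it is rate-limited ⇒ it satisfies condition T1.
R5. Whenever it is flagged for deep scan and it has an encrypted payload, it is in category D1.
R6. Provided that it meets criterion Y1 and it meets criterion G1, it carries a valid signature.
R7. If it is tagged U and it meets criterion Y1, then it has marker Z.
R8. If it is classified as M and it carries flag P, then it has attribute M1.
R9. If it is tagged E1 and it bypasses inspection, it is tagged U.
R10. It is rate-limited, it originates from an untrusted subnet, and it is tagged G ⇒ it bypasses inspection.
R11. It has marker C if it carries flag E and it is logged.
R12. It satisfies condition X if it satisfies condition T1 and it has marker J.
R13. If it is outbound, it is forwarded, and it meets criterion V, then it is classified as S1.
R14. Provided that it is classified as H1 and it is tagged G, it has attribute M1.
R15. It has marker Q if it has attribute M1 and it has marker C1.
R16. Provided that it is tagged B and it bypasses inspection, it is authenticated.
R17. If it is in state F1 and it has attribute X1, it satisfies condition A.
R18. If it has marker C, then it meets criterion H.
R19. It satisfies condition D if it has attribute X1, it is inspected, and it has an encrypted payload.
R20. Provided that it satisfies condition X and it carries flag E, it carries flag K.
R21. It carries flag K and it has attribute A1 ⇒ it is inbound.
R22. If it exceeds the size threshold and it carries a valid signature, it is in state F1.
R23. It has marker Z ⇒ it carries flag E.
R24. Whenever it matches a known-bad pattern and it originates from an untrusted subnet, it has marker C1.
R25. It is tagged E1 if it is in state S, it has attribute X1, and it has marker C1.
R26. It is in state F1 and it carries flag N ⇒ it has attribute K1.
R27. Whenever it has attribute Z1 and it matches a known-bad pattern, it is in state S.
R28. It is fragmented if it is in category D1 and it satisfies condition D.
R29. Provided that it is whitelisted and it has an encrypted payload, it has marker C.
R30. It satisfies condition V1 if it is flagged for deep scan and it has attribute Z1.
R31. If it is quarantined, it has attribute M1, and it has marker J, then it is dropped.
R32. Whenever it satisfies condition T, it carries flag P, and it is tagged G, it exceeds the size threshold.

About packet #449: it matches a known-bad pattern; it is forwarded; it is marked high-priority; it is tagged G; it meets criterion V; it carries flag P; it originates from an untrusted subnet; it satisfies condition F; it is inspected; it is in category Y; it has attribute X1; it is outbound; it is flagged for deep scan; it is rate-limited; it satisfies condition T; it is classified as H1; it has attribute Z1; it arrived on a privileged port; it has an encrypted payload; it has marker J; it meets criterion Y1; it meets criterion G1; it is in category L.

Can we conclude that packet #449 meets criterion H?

By R5 (it is flagged for deep scan, it has an encrypted payload): it is in category D1.
By R6 (it meets criterion Y1, it meets criterion G1): it carries a valid signature.
By R10 (it is rate-limited, it originates from an untrusted subnet, it is tagged G): it bypasses inspection.
By R13 (it is outbound, it is forwarded, it meets criterion V): it is classified as S1.
By R14 (it is classified as H1, it is tagged G): it has attribute M1.
By R19 (it has attribute X1, it is inspected, it has an encrypted payload): it satisfies condition D.
By R24 (it matches a known-bad pattern, it originates from an untrusted subnet): it has marker C1.
By R27 (it has attribute Z1, it matches a known-bad pattern): it is in state S.
By R28 (it is in category D1, it satisfies condition D): it is fragmented.
By R32 (it satisfies condition T, it carries flag P, it is tagged G): it exceeds the size threshold.
By R3 (it is classified as S1): it is quarantined.
By R22 (it exceeds the size threshold, it carries a valid signature): it is in state F1.
By R25 (it is in state S, it has attribute X1, it has marker C1): it is tagged E1.
By R31 (it is quarantined, it has attribute M1, it has marker J): it is dropped.
By R4 (it is dropped, it is rate-limited): it satisfies condition T1.
By R9 (it is tagged E1, it bypasses inspection): it is tagged U.
By R12 (it satisfies condition T1, it has marker J): it satisfies condition X.
By R17 (it is in state F1, it has attribute X1): it satisfies condition A.
By R7 (it is tagged U, it meets criterion Y1): it has marker Z.
By R23 (it has marker Z): it carries flag E.
By R20 (it satisfies condition X, it carries flag E): it carries flag K.
By R1 (it carries flag K, it satisfies condition A, it is fragmented): it has marker C.
By R18 (it has marker C): it meets criterion H.

Yes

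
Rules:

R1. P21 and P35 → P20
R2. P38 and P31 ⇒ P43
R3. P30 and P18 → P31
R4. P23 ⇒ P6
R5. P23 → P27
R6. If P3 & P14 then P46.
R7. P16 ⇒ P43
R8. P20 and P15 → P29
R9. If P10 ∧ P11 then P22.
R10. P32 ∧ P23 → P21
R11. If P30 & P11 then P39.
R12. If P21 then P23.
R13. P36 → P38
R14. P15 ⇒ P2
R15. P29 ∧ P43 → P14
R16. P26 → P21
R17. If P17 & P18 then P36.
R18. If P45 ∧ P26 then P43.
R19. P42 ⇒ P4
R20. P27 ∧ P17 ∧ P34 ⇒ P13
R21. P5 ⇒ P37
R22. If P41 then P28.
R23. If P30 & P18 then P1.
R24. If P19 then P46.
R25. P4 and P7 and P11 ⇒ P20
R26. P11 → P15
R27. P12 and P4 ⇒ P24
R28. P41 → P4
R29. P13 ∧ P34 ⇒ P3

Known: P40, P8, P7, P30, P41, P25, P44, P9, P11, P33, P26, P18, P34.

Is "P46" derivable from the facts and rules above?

Forward chaining from the given facts derives: P31, P39, P21, P28, P1, P15, P4, P23, P2, P20, P6, P27, P29.
Rules concluding P46: R6 needs P3; R24 needs P19 — none of these are established.

No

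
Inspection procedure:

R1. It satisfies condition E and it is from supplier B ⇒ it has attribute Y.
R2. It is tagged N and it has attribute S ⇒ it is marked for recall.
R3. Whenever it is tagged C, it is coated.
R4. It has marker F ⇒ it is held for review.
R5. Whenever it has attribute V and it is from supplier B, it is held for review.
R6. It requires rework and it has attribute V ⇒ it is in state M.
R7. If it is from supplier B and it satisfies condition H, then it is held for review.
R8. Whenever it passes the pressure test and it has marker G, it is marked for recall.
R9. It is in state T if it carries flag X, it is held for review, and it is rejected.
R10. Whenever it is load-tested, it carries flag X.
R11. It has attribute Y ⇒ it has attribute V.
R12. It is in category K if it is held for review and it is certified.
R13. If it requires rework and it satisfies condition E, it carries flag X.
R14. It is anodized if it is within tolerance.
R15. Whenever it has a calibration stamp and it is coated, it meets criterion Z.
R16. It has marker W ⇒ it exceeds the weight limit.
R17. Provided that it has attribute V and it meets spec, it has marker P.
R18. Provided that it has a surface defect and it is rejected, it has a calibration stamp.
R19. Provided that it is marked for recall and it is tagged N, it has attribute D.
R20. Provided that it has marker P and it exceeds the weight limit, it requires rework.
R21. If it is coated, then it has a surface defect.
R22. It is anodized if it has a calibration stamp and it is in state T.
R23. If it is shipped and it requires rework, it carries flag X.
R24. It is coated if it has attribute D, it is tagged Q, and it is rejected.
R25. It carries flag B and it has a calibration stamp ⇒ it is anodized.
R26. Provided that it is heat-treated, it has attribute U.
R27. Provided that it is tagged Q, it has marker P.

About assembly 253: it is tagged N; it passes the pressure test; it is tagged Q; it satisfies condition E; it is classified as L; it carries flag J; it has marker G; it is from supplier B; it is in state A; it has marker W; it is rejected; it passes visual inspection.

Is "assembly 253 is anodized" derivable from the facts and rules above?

Yes

By R1 (it satisfies condition E, it is from supplier B): it has attribute Y.
By R8 (it passes the pressure test, it has marker G): it is marked for recall.
By R11 (it has attribute Y): it has attribute V.
By R16 (it has marker W): it exceeds the weight limit.
By R19 (it is marked for recall, it is tagged N): it has attribute D.
By R24 (it has attribute D, it is tagged Q, it is rejected): it is coated.
By R27 (it is tagged Q): it has marker P.
By R5 (it has attribute V, it is from supplier B): it is held for review.
By R20 (it has marker P, it exceeds the weight limit): it requires rework.
By R21 (it is coated): it has a surface defect.
By R13 (it requires rework, it satisfies condition E): it carries flag X.
By R18 (it has a surface defect, it is rejected): it has a calibration stamp.
By R9 (it carries flag X, it is held for review, it is rejected): it is in state T.
By R22 (it has a calibration stamp, it is in state T): it is anodized.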